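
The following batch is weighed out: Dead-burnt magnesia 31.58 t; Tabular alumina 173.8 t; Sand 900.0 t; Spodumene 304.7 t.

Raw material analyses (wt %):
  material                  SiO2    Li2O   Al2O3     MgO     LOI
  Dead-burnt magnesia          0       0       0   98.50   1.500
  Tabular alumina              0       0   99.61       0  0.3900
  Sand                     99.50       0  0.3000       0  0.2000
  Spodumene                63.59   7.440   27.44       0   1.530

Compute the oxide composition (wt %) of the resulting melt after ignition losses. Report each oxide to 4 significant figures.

Rounding to four significant digits extends to each in-between result as shown — the whole derivation runs at full precision in all steps; exactly one rounding lands on every reported value. All derived quantities (totals, LOI, the four compositions, yield, net glass mass) are rebuilt at full float precision using the weight values for 1402 t of glass as quoted within the question or the answer.
Mass of each oxide from the mix:
  SiO2: 900.0·0.9950 + 304.7·0.6359 = 1089 t
  Li2O: 304.7·0.07440 = 22.67 t
  Al2O3: 173.8·0.9961 + 900.0·0.003000 + 304.7·0.2744 = 259.4 t
  MgO: 31.58·0.9850 = 31.11 t
LOI: 31.58·0.01500 + 173.8·0.003900 + 900.0·0.002000 + 304.7·0.01530 = 7.613 t
batch − LOI leaves glass = 1410 − 7.613 = 1402 t (matching Σ of the oxides)
wt %: oxide over glass, times 100

Glass mass = 1402 t (batch 1410 − LOI 7.613).
Composition: SiO2 77.67%, Li2O 1.616%, Al2O3 18.50%, MgO 2.218%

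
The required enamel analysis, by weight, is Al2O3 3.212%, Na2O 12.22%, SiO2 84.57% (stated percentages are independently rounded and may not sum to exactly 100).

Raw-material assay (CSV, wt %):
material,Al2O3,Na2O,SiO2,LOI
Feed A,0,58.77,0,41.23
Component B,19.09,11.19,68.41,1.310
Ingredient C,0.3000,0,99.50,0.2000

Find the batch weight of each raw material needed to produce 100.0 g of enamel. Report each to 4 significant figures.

Every computation carries exact precision through every step; the intermediate values are displayed, rounded to 4 significant figures, alongside each step. Every reported value receives exactly one rounding; the derived quantities (three oxide percentages, the yield, net glass mass, ignition loss, the totals) are re-derived in exact precision using the weight values on 100.0 g of glass, exactly as printed in problem or answer.
Target oxide masses per 100.0 g enamel:
  Al2O3: 3.212% × 100.0 = 3.212 g
  Na2O: 12.22% × 100.0 = 12.22 g
  SiO2: 84.57% × 100.0 = 84.57 g
A balance pass over the oxides, per the reported batch figures, for the quoted basis mass (delivered sums recover each target up to rounding of the answer):
  Al2O3: 15.66·0.1909 + 74.23·0.003000 = 3.212 g (target 3.212 g)
  Na2O: 17.81·0.5877 + 15.66·0.1119 = 12.22 g (target 12.22 g)
  SiO2: 15.66·0.6841 + 74.23·0.9950 = 84.57 g (target 84.57 g)
Consistency of the glass mass: net batch after ignition = 100.0 g (summing oxide targets gives 100.0 g; stated basis 100.0 g — deltas are rounding alone).
Batch total: Σ batch = 107.7 g; the LOI term Σ batch·LOI equals 7.697 g; yield, glass over the total, = 92.85%.

Batch per 100.0 g enamel:
  Feed A: 17.81 g
  Component B: 15.66 g
  Ingredient C: 74.23 g
Total batch = 107.7 g; LOI loss = 7.697 g; yield = 92.85%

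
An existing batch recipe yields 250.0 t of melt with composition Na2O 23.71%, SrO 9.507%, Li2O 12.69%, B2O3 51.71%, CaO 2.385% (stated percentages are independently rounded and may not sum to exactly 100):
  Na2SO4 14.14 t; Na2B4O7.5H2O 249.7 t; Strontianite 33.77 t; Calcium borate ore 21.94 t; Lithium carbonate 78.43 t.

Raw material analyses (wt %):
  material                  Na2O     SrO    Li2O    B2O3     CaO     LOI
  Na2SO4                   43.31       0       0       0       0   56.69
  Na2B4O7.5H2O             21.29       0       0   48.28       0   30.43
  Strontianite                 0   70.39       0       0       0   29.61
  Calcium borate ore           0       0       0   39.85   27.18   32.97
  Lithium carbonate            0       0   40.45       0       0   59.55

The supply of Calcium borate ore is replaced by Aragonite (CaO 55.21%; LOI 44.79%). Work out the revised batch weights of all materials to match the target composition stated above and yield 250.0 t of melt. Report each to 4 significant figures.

Revised batch per 250.0 t melt:
  Na2SO4: 5.238 t
  Na2B4O7.5H2O: 267.8 t
  Strontianite: 33.77 t
  Aragonite: 10.80 t
  Lithium carbonate: 78.43 t
Total batch = 396.0 t; LOI loss = 146.0 t

All arithmetic runs at full precision end to end. Values along the way appear rounded to 4 significant figures in the printout; every reported number undergoes a single rounding — all derived quantities (the yield, glass mass, ignition loss, five oxide percentages, the totals) are recomputed using the weight values at 250.0 t of glass at exact precision, as they appear in the question or the answer.
Per-oxide target masses for 250.0 t melt:
  Na2O: 23.71% × 250.0 = 59.28 t
  SrO: 9.507% × 250.0 = 23.77 t
  Li2O: 12.69% × 250.0 = 31.72 t
  B2O3: 51.71% × 250.0 = 129.3 t
  CaO: 2.385% × 250.0 = 5.962 t
A balance pass over the oxides, from the weights as reported, versus the basis set out (sums match the target masses net of answer rounding effects):
  Na2O: 5.238·0.4331 + 267.8·0.2129 = 59.28 t (target 59.28 t)
  SrO: 33.77·0.7039 = 23.77 t (target 23.77 t)
  Li2O: 78.43·0.4045 = 31.72 t (target 31.72 t)
  B2O3: 267.8·0.4828 = 129.3 t (target 129.3 t)
  CaO: 10.80·0.5521 = 5.963 t (target 5.962 t)
Mass balance on the glass: batch Σ − ignition loss = 250.0 t (the targets, summed, come to 250.0 t; basis as stated: 250.0 t — differing by rounding only).
Batch total: Σ batch = 396.0 t; the LOI term Σ batch·LOI equals 146.0 t; as yield: glass ÷ batch → 63.13%.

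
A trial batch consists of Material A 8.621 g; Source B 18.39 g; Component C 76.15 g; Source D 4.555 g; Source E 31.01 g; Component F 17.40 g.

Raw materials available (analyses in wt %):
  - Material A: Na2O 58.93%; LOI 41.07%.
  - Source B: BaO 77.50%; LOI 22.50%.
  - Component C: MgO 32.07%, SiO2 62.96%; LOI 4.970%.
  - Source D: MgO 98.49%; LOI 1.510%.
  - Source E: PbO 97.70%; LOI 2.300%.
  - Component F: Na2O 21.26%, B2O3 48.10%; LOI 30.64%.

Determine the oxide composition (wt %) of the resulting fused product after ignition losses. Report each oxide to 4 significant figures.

Values along the way appear rounded to 4 significant digits on the page. Each numeric step holds full float precision from first step to last; exactly one rounding lands on each reported figure. All derived quantities (totals, net glass mass, six oxide percentages, the yield, LOI) are re-derived from the weighed amounts at 138.5 g of glass at exact precision exactly as shown in the question or the answer.
Oxide-by-oxide delivered mass:
  MgO: 76.15·0.3207 + 4.555·0.9849 = 28.91 g
  Na2O: 8.621·0.5893 + 17.40·0.2126 = 8.780 g
  PbO: 31.01·0.9770 = 30.30 g
  SiO2: 76.15·0.6296 = 47.94 g
  BaO: 18.39·0.7750 = 14.25 g
  B2O3: 17.40·0.4810 = 8.369 g
LOI: 8.621·0.4107 + 18.39·0.2250 + 76.15·0.04970 + 4.555·0.01510 + 31.01·0.02300 + 17.40·0.3064 = 17.58 g
Glass mass = batch − LOI = 156.1 − 17.58 = 138.5 g (= the summed oxide contributions)
each wt % is 100 × oxide ÷ glass

Glass mass = 138.5 g (batch 156.1 − LOI 17.58).
Composition: MgO 20.86%, Na2O 6.337%, PbO 21.87%, SiO2 34.60%, BaO 10.29%, B2O3 6.041%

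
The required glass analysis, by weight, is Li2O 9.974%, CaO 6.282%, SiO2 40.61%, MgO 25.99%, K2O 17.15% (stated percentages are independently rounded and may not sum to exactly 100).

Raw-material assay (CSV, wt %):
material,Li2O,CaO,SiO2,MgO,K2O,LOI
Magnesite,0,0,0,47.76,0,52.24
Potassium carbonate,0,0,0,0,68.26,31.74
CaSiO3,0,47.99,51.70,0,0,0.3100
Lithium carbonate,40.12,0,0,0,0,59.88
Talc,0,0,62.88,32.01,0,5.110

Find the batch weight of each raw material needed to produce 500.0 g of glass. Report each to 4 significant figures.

Batch per 500.0 g glass:
  Magnesite: 91.73 g
  Potassium carbonate: 125.6 g
  CaSiO3: 65.45 g
  Lithium carbonate: 124.3 g
  Talc: 269.1 g
Total batch = 676.2 g; LOI loss = 176.2 g; yield = 73.95%

Intermediates are shown (rounded to 4 significant digits) in the working — each numeric step runs at exact precision throughout; exactly one rounding lands on every reported value. Derived quantities are recomputed at full float precision (yield, the five compositions, LOI, the totals, net glass mass) from the batch weights for 500.0 g of glass as quoted within the problem or the answer.
Oxide-by-oxide targets in 500.0 g glass:
  Li2O: 9.974% × 500.0 = 49.87 g
  CaO: 6.282% × 500.0 = 31.41 g
  SiO2: 40.61% × 500.0 = 203.0 g
  MgO: 25.99% × 500.0 = 130.0 g
  K2O: 17.15% × 500.0 = 85.75 g
Sums-versus-targets review using the reported weights, under the basis named above (delivered sums recover each target exact up to rounding of places):
  Li2O: 124.3·0.4012 = 49.87 g (target 49.87 g)
  CaO: 65.45·0.4799 = 31.41 g (target 31.41 g)
  SiO2: 65.45·0.5170 + 269.1·0.6288 = 203.0 g (target 203.0 g)
  MgO: 91.73·0.4776 + 269.1·0.3201 = 129.9 g (target 130.0 g)
  K2O: 125.6·0.6826 = 85.73 g (target 85.75 g)
Glass mass check: whole batch net of LOI = 500.0 g (targets for the oxides total 500.0 g; against the stated basis, 500.0 g — rounding explains the deltas).
Batch total: Σ batch = 676.2 g; loss to ignition Σ batch·LOI = 176.2 g; yield = glass ÷ total batch = 73.95%.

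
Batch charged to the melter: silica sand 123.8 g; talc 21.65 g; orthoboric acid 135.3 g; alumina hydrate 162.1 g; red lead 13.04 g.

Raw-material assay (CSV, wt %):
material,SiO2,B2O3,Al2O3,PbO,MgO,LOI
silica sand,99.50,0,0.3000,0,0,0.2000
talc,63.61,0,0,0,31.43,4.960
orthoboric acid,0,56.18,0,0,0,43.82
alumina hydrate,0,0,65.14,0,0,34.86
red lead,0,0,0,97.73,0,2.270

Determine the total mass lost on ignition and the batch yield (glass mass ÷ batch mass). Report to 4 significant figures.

Mid-chain values are shown, rounded to 4 significant digits, within the worked lines — the whole derivation runs at full float precision at each step. Each reported figure is rounded exactly once. Derived quantities are computed in full precision (the yield, five oxide percentages, LOI, the totals, net glass mass) starting from the weights at 338.5 g of glass as given in question or answer.
Per-material ignition loss:
  silica sand: 123.8 × 0.002000 = 0.2476 g
  talc: 21.65 × 0.04960 = 1.074 g
  orthoboric acid: 135.3 × 0.4382 = 59.29 g
  alumina hydrate: 162.1 × 0.3486 = 56.51 g
  red lead: 13.04 × 0.02270 = 0.2960 g
Total LOI = 117.4 g
Glass = batch − LOI = 455.9 − 117.4 = 338.5 g

LOI loss = 117.4 g; glass = 338.5 g; yield = 74.25%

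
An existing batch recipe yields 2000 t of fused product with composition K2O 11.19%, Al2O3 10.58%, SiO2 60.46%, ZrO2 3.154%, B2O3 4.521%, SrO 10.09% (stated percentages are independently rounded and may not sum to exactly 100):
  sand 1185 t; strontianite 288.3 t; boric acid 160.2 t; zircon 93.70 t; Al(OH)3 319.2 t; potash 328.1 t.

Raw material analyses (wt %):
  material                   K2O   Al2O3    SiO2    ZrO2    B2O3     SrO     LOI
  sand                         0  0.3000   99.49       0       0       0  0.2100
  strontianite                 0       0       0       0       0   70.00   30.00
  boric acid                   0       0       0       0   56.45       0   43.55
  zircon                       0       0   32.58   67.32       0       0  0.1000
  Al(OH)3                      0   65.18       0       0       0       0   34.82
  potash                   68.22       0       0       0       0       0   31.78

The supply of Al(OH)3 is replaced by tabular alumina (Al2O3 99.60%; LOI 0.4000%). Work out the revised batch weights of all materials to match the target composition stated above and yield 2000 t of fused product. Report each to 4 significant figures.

Revised batch per 2000 t fused product:
  sand: 1185 t
  strontianite: 288.3 t
  boric acid: 160.2 t
  zircon: 93.70 t
  tabular alumina: 208.9 t
  potash: 328.1 t
Total batch = 2264 t; LOI loss = 263.9 t

Full precision is kept at each step; the intermediate values are printed, with 4-significant-figure rounding, when written out — every reported value takes just one rounding. All derived quantities (the yield, glass mass, the six compositions, ignition loss, totals) are carried from the weighed amounts on 2000 t of glass at full precision as written in the problem or the answer.
Oxide mass targets, per 2000 t fused product:
  K2O: 11.19% × 2000 = 223.8 t
  Al2O3: 10.58% × 2000 = 211.6 t
  SiO2: 60.46% × 2000 = 1209 t
  ZrO2: 3.154% × 2000 = 63.08 t
  B2O3: 4.521% × 2000 = 90.42 t
  SrO: 10.09% × 2000 = 201.8 t
Oxide-by-oxide audit working from each reported weight, against the basis in use (every target is met by its sum up to rounding of the answer):
  K2O: 328.1·0.6822 = 223.8 t (target 223.8 t)
  Al2O3: 1185·0.003000 + 208.9·0.9960 = 211.6 t (target 211.6 t)
  SiO2: 1185·0.9949 + 93.70·0.3258 = 1209 t (target 1209 t)
  ZrO2: 93.70·0.6732 = 63.08 t (target 63.08 t)
  B2O3: 160.2·0.5645 = 90.43 t (target 90.42 t)
  SrO: 288.3·0.7000 = 201.8 t (target 201.8 t)
Mass balance on the glass: total batch − LOI = 2000 t (per-oxide target masses sum to 2000 t; versus the stated basis of 2000 t — differing by rounding only).
Total batch = Σ batch = 2264 t; ignition loss, Σ(batch × LOI) = 263.9 t; as yield: glass ÷ batch → 88.34%.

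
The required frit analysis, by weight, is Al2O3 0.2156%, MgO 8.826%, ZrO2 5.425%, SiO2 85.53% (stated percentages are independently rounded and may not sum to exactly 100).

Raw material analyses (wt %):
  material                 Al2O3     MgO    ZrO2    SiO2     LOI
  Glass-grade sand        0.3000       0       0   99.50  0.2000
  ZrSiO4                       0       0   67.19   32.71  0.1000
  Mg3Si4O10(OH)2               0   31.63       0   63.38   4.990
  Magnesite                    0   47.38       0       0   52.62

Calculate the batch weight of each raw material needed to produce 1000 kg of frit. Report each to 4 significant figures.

All arithmetic keeps exact precision at every stage — intermediates are displayed with 4-significant-figure rounding at each printed step; every reported figure is rounded just once — all derived quantities (ignition loss, totals, the yield, the four compositions, net glass mass) are computed in full precision from the batch weights for 1000 kg of glass exactly as shown in either problem or answer.
Target masses of each oxide per 1000 kg frit:
  Al2O3: 0.2156% × 1000 = 2.156 kg
  MgO: 8.826% × 1000 = 88.26 kg
  ZrO2: 5.425% × 1000 = 54.25 kg
  SiO2: 85.53% × 1000 = 855.3 kg
Balance tally, oxide-wise, using the reported weights, versus the basis set out (sum by sum, the targets are met net of answer rounding effects):
  Al2O3: 718.7·0.003000 = 2.156 kg (target 2.156 kg)
  MgO: 179.6·0.3163 + 66.40·0.4738 = 88.27 kg (target 88.26 kg)
  ZrO2: 80.74·0.6719 = 54.25 kg (target 54.25 kg)
  SiO2: 718.7·0.9950 + 80.74·0.3271 + 179.6·0.6338 = 855.3 kg (target 855.3 kg)
Consistency of the glass mass: batch Σ − ignition loss = 1000 kg (oxide target masses add up to 1000 kg; the stated basis being 1000 kg — differing by rounding only).
Whole-batch sum: Σ batch = 1045 kg; Σ batch·LOI gives LOI loss = 45.42 kg; the yield ratio, glass ÷ batch: 95.66%.

Batch per 1000 kg frit:
  Glass-grade sand: 718.7 kg
  ZrSiO4: 80.74 kg
  Mg3Si4O10(OH)2: 179.6 kg
  Magnesite: 66.40 kg
Total batch = 1045 kg; LOI loss = 45.42 kg; yield = 95.66%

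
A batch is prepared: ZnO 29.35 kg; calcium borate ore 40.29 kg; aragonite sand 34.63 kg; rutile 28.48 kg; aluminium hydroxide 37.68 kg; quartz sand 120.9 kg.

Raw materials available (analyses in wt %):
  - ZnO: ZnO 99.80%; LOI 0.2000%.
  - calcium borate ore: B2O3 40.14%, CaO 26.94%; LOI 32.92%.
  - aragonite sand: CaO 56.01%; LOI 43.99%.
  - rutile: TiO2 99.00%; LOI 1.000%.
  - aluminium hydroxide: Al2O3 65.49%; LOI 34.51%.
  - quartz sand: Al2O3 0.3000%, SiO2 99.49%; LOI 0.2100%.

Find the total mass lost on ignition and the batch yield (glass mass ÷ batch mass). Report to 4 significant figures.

All arithmetic maintains full precision end to end — in-progress results are printed, rounded to 4 significant figures, within the worked lines — every reported number includes exactly one rounding; the derived quantities, including six oxide percentages, yield, the totals, net glass mass, LOI, are rebuilt using the weight values for 249.2 kg of glass at full float precision exactly as shown in the problem or the answer.
Per-material ignition loss:
  ZnO: 29.35 × 0.002000 = 0.05870 kg
  calcium borate ore: 40.29 × 0.3292 = 13.26 kg
  aragonite sand: 34.63 × 0.4399 = 15.23 kg
  rutile: 28.48 × 0.01000 = 0.2848 kg
  aluminium hydroxide: 37.68 × 0.3451 = 13.00 kg
  quartz sand: 120.9 × 0.002100 = 0.2539 kg
Total LOI = 42.10 kg
Glass = batch − LOI = 291.3 − 42.10 = 249.2 kg

LOI loss = 42.10 kg; glass = 249.2 kg; yield = 85.55%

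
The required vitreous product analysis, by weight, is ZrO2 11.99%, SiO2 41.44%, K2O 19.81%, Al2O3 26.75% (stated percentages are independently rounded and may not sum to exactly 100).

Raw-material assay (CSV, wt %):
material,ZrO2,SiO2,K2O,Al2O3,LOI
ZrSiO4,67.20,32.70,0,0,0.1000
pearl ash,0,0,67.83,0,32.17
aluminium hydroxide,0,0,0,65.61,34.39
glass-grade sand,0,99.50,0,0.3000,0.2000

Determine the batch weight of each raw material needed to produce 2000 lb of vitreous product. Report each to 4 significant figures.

Batch per 2000 lb vitreous product:
  ZrSiO4: 356.8 lb
  pearl ash: 584.1 lb
  aluminium hydroxide: 812.2 lb
  glass-grade sand: 715.7 lb
Total batch = 2469 lb; LOI loss = 469.0 lb; yield = 81.00%

In-progress results are shown, rounded to four significant digits, in the printout; every computation runs at full precision at each step; each reported value is rounded a single time — the derived quantities are computed at full precision (the yield, net glass mass, the four compositions, totals, ignition loss) using the weight values for 2000 lb of glass, as written in the problem or the answer.
Oxide-by-oxide targets in 2000 lb vitreous product:
  ZrO2: 11.99% × 2000 = 239.8 lb
  SiO2: 41.44% × 2000 = 828.8 lb
  K2O: 19.81% × 2000 = 396.2 lb
  Al2O3: 26.75% × 2000 = 535.0 lb
Verifying the oxide balance with the batch weights as given, per the basis as stated (sum by sum, the targets are met modulo rounding of the values):
  ZrO2: 356.8·0.6720 = 239.8 lb (target 239.8 lb)
  SiO2: 356.8·0.3270 + 715.7·0.9950 = 828.8 lb (target 828.8 lb)
  K2O: 584.1·0.6783 = 396.2 lb (target 396.2 lb)
  Al2O3: 812.2·0.6561 + 715.7·0.003000 = 535.0 lb (target 535.0 lb)
Glass-mass closure: total batch − LOI = 2000 lb (the targets, summed, come to 2000 lb; versus the stated basis of 2000 lb — rounding explains the deltas).
Total batch = Σ batch = 2469 lb; loss to ignition Σ batch·LOI = 469.0 lb; the yield ratio, glass ÷ batch: 81.00%.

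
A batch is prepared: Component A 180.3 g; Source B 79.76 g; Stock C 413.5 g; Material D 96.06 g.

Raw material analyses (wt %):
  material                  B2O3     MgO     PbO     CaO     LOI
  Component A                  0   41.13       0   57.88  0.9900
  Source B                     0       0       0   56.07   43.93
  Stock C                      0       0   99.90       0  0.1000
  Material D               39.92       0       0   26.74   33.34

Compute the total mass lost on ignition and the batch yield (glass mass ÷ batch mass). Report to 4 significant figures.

LOI loss = 69.26 g; glass = 700.4 g; yield = 91.00%

All arithmetic holds full float precision in all steps — intermediates are shown with 4-significant-figure rounding in the working. A single rounding yields each reported figure. The derived quantities (ignition loss, the four compositions, glass mass, totals, the yield) are re-derived from the weighed amounts at 700.4 g of glass in exact precision as set out in question or answer.
Per-material ignition loss:
  Component A: 180.3 × 0.009900 = 1.785 g
  Source B: 79.76 × 0.4393 = 35.04 g
  Stock C: 413.5 × 0.001000 = 0.4135 g
  Material D: 96.06 × 0.3334 = 32.03 g
Total LOI = 69.26 g
Glass = batch − LOI = 769.6 − 69.26 = 700.4 g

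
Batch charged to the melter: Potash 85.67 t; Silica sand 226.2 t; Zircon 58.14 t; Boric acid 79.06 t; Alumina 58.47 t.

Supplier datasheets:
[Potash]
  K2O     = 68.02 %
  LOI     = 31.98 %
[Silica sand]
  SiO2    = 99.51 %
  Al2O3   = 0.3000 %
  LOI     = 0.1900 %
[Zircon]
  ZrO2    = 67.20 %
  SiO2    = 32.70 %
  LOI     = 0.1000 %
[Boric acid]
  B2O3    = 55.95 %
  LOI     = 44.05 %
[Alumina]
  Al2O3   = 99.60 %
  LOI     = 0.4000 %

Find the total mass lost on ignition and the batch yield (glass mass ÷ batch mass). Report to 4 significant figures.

Full float precision is held in all steps; intermediates are printed with 4-significant-figure rounding on the page — every reported value takes just one rounding. Derived quantities, which include ignition loss, the yield, the totals, net glass mass, the five compositions, are carried in full precision, precisely as stated by the question or the answer, from the batch weights for 444.6 t of glass.
Per-material ignition loss:
  Potash: 85.67 × 0.3198 = 27.40 t
  Silica sand: 226.2 × 0.001900 = 0.4298 t
  Zircon: 58.14 × 0.001000 = 0.05814 t
  Boric acid: 79.06 × 0.4405 = 34.83 t
  Alumina: 58.47 × 0.004000 = 0.2339 t
Total LOI = 62.94 t
Glass = batch − LOI = 507.5 − 62.94 = 444.6 t

LOI loss = 62.94 t; glass = 444.6 t; yield = 87.60%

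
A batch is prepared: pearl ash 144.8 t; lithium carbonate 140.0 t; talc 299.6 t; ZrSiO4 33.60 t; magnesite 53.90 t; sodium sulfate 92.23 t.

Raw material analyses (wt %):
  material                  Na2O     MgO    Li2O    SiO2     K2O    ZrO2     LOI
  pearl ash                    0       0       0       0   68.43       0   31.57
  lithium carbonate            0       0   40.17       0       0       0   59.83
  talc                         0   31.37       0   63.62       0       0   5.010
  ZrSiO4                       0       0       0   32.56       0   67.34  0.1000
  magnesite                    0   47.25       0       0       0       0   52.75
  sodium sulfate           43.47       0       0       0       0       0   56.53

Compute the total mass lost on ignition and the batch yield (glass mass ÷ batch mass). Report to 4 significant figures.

Full float precision is carried from first step to last; the intermediate values are displayed with 4-significant-figure rounding between the steps — every reported number includes exactly one rounding; derived quantities, including ignition loss, yield, six oxide percentages, the totals, net glass mass, are recomputed from the weighed amounts for 539.0 t of glass in full float precision, exactly as printed in the question or the answer.
LOI of each material in turn:
  pearl ash: 144.8 × 0.3157 = 45.71 t
  lithium carbonate: 140.0 × 0.5983 = 83.76 t
  talc: 299.6 × 0.05010 = 15.01 t
  ZrSiO4: 33.60 × 0.001000 = 0.03360 t
  magnesite: 53.90 × 0.5275 = 28.43 t
  sodium sulfate: 92.23 × 0.5653 = 52.14 t
Total LOI = 225.1 t
Glass = batch − LOI = 764.1 − 225.1 = 539.0 t

LOI loss = 225.1 t; glass = 539.0 t; yield = 70.54%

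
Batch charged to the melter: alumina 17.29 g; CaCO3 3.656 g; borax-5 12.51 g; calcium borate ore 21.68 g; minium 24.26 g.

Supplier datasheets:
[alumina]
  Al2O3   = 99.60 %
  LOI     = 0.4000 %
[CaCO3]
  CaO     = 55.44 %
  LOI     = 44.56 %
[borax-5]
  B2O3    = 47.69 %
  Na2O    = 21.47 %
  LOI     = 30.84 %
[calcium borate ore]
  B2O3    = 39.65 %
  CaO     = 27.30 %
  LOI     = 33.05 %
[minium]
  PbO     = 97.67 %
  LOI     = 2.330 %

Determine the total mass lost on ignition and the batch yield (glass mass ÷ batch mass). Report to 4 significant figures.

LOI loss = 13.29 g; glass = 66.11 g; yield = 83.27%

Full precision is carried throughout — values along the way are printed, with 4-significant-figure rounding, across the worked steps — every reported result is rounded once only. Derived quantities are computed in full precision (yield, LOI, glass mass, totals, five oxide percentages) from the weighed amounts for 66.11 g of glass, exactly as shown in the question or the answer.
LOI of each material in turn:
  alumina: 17.29 × 0.004000 = 0.06916 g
  CaCO3: 3.656 × 0.4456 = 1.629 g
  borax-5: 12.51 × 0.3084 = 3.858 g
  calcium borate ore: 21.68 × 0.3305 = 7.165 g
  minium: 24.26 × 0.02330 = 0.5653 g
Total LOI = 13.29 g
Glass = batch − LOI = 79.40 − 13.29 = 66.11 g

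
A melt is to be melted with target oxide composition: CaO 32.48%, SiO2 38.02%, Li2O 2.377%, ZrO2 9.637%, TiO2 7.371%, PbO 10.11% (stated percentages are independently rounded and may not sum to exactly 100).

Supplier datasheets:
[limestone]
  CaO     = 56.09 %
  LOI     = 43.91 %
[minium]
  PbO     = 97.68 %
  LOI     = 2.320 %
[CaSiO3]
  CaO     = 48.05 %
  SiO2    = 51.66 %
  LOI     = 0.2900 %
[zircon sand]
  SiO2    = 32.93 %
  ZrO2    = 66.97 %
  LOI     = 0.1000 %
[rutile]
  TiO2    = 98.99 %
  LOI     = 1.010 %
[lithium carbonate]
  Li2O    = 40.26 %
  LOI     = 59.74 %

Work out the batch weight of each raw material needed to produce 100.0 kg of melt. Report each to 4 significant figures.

Batch per 100.0 kg melt:
  limestone: 2.718 kg
  minium: 10.35 kg
  CaSiO3: 64.42 kg
  zircon sand: 14.39 kg
  rutile: 7.446 kg
  lithium carbonate: 5.904 kg
Total batch = 105.2 kg; LOI loss = 5.237 kg; yield = 95.02%

Intermediates appear rounded off to 4 significant figures on the page. The working math keeps full precision at every stage — a single rounding completes each reported result. Derived quantities, which include LOI, glass mass, totals, yield, the six compositions, are carried in full precision, as written in the question or the answer, from the batch weights at 100.0 kg of glass.
Target masses of each oxide per 100.0 kg melt:
  CaO: 32.48% × 100.0 = 32.48 kg
  SiO2: 38.02% × 100.0 = 38.02 kg
  Li2O: 2.377% × 100.0 = 2.377 kg
  ZrO2: 9.637% × 100.0 = 9.637 kg
  TiO2: 7.371% × 100.0 = 7.371 kg
  PbO: 10.11% × 100.0 = 10.11 kg
Checking each oxide sum using the reported weights, under the basis named above (sums match the target masses exact up to rounding of places):
  CaO: 2.718·0.5609 + 64.42·0.4805 = 32.48 kg (target 32.48 kg)
  SiO2: 64.42·0.5166 + 14.39·0.3293 = 38.02 kg (target 38.02 kg)
  Li2O: 5.904·0.4026 = 2.377 kg (target 2.377 kg)
  ZrO2: 14.39·0.6697 = 9.637 kg (target 9.637 kg)
  TiO2: 7.446·0.9899 = 7.371 kg (target 7.371 kg)
  PbO: 10.35·0.9768 = 10.11 kg (target 10.11 kg)
Glass-mass sanity pass: net batch after ignition = 99.99 kg (summing oxide targets gives 99.99 kg; stated basis 100.0 kg — a pure rounding effect).
Total batch = Σ batch = 105.2 kg; LOI loss = Σ batch·LOI = 5.237 kg; yield: glass divided by total = 95.02%.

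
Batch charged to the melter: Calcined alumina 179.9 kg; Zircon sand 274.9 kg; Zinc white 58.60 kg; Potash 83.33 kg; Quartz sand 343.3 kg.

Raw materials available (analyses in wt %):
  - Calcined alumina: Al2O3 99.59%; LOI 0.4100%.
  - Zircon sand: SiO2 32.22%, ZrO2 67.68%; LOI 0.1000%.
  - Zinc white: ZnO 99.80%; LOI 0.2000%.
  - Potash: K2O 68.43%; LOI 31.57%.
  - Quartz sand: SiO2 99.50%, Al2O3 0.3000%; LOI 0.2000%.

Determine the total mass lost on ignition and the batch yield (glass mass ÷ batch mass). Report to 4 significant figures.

LOI loss = 28.12 kg; glass = 911.9 kg; yield = 97.01%

Every computation holds exact precision at every stage; working values are shown, rounded to 4 significant figures, within the worked lines — each reported result is rounded a single time; derived quantities, including LOI, the totals, five oxide percentages, the yield, net glass mass, are rebuilt using the weight values for 911.9 kg of glass at exact precision as given in either problem or answer.
Each material's LOI contribution:
  Calcined alumina: 179.9 × 0.004100 = 0.7376 kg
  Zircon sand: 274.9 × 0.001000 = 0.2749 kg
  Zinc white: 58.60 × 0.002000 = 0.1172 kg
  Potash: 83.33 × 0.3157 = 26.31 kg
  Quartz sand: 343.3 × 0.002000 = 0.6866 kg
Total LOI = 28.12 kg
Glass = batch − LOI = 940.0 − 28.12 = 911.9 kg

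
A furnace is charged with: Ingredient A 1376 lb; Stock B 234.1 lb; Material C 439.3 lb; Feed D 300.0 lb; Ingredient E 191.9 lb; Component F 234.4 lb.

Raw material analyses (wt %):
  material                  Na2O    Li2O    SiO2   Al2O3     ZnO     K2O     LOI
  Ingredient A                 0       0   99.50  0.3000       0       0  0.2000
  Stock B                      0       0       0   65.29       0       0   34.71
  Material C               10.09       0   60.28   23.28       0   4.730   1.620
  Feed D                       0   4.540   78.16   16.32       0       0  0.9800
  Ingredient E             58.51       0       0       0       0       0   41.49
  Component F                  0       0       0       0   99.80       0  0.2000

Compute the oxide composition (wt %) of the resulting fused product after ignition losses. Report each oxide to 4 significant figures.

Each numeric step maintains exact precision through the solve; the intermediate values are shown (rounded to 4 significant digits) within the worked lines — every reported result undergoes a single rounding; all derived quantities (yield, the totals, the six compositions, ignition loss, net glass mass) are computed in full precision starting from the weights for 2602 lb of glass as quoted within the problem or the answer.
Delivered oxide masses:
  Na2O: 439.3·0.1009 + 191.9·0.5851 = 156.6 lb
  Li2O: 300.0·0.04540 = 13.62 lb
  SiO2: 1376·0.9950 + 439.3·0.6028 + 300.0·0.7816 = 1868 lb
  Al2O3: 1376·0.003000 + 234.1·0.6529 + 439.3·0.2328 + 300.0·0.1632 = 308.2 lb
  ZnO: 234.4·0.9980 = 233.9 lb
  K2O: 439.3·0.04730 = 20.78 lb
LOI: 1376·0.002000 + 234.1·0.3471 + 439.3·0.01620 + 300.0·0.009800 + 191.9·0.4149 + 234.4·0.002000 = 174.2 lb
The glass mass, total less LOI, = 2776 − 174.2 = 2602 lb (consistent with Σ oxide mass)
each oxide over glass, ×100, is wt %

Glass mass = 2602 lb (batch 2776 − LOI 174.2).
Composition: Na2O 6.020%, Li2O 0.5235%, SiO2 71.82%, Al2O3 11.85%, ZnO 8.992%, K2O 0.7987%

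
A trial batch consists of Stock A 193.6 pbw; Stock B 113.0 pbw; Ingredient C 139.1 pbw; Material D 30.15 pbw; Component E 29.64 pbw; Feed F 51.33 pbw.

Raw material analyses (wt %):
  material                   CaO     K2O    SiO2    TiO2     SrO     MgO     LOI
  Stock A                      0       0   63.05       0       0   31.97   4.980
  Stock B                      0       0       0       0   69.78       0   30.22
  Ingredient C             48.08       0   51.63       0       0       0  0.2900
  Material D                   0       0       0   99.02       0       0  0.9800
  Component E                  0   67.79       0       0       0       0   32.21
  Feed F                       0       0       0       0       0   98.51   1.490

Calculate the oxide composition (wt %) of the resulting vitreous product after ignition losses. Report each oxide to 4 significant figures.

Glass mass = 502.0 pbw (batch 556.8 − LOI 54.80).
Composition: CaO 13.32%, K2O 4.002%, SiO2 38.62%, TiO2 5.947%, SrO 15.71%, MgO 22.40%

All internal work holds exact precision in all steps — working values are rounded off to 4 significant figures wherever printed — exactly one rounding is applied to every reported number; all derived quantities are carried from the weighed amounts at 502.0 pbw of glass at full precision (yield, totals, the six compositions, glass mass, ignition loss), exactly as printed in the problem or answer text.
What the batch supplies per oxide:
  CaO: 139.1·0.4808 = 66.88 pbw
  K2O: 29.64·0.6779 = 20.09 pbw
  SiO2: 193.6·0.6305 + 139.1·0.5163 = 193.9 pbw
  TiO2: 30.15·0.9902 = 29.85 pbw
  SrO: 113.0·0.6978 = 78.85 pbw
  MgO: 193.6·0.3197 + 51.33·0.9851 = 112.5 pbw
LOI: 193.6·0.04980 + 113.0·0.3022 + 139.1·0.002900 + 30.15·0.009800 + 29.64·0.3221 + 51.33·0.01490 = 54.80 pbw
Resulting glass, batch − LOI: 556.8 − 54.80 = 502.0 pbw (equal to the oxide-mass sum)
each oxide over glass, ×100, is wt %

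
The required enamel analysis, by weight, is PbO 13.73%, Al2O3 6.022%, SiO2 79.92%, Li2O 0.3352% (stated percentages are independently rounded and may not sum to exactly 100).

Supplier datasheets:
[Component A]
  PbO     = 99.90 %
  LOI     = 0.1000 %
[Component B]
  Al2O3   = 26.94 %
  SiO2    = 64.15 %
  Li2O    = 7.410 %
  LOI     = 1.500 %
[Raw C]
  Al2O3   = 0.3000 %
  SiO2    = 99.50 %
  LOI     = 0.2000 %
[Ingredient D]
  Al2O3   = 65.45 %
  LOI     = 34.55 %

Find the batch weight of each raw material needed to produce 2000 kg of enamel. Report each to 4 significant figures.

Exact precision is maintained throughout — the intermediate values are shown, with 4-significant-figure rounding, between the steps. Each reported number takes a single rounding — derived quantities (LOI, net glass mass, totals, the four compositions, yield) are recomputed from the batch weights for 2000 kg of glass at full precision as they appear in the question or the answer.
Per-oxide target masses for 2000 kg enamel:
  PbO: 13.73% × 2000 = 274.6 kg
  Al2O3: 6.022% × 2000 = 120.4 kg
  SiO2: 79.92% × 2000 = 1598 kg
  Li2O: 0.3352% × 2000 = 6.704 kg
Sums-versus-targets review given the weights on record, versus the basis set out (delivered sums recover each target given rounding of the digits):
  PbO: 274.9·0.9990 = 274.6 kg (target 274.6 kg)
  Al2O3: 90.47·0.2694 + 1548·0.003000 + 139.7·0.6545 = 120.5 kg (target 120.4 kg)
  SiO2: 90.47·0.6415 + 1548·0.9950 = 1598 kg (target 1598 kg)
  Li2O: 90.47·0.07410 = 6.704 kg (target 6.704 kg)
Mass balance on the glass: net batch after ignition = 2000 kg (oxide target masses add up to 2000 kg; against the stated basis, 2000 kg — differing by rounding only).
Batch grand total — Σ batch = 2053 kg; LOI removed, Σ of batch·LOI: 52.99 kg; yield, glass over the total, = 97.42%.

Batch per 2000 kg enamel:
  Component A: 274.9 kg
  Component B: 90.47 kg
  Raw C: 1548 kg
  Ingredient D: 139.7 kg
Total batch = 2053 kg; LOI loss = 52.99 kg; yield = 97.42%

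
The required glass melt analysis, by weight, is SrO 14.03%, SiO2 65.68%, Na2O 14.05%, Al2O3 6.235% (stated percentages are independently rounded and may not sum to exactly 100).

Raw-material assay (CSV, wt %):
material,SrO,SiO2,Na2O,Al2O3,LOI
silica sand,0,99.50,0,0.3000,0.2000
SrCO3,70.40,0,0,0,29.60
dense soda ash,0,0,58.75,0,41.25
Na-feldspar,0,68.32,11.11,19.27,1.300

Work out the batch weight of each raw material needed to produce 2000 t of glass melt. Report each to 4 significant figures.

Batch per 2000 t glass melt:
  silica sand: 885.3 t
  SrCO3: 398.6 t
  dense soda ash: 358.5 t
  Na-feldspar: 633.3 t
Total batch = 2276 t; LOI loss = 275.9 t; yield = 87.88%

The whole derivation carries exact precision all the way through; working values are shown, rounded to 4 significant digits, alongside each step — each reported number is rounded once only. Derived quantities are carried starting from the weights per 2000 t of glass in exact precision (the totals, the yield, LOI, the four compositions, glass mass), precisely as stated by the problem or the answer.
Oxide mass targets, per 2000 t glass melt:
  SrO: 14.03% × 2000 = 280.6 t
  SiO2: 65.68% × 2000 = 1314 t
  Na2O: 14.05% × 2000 = 281.0 t
  Al2O3: 6.235% × 2000 = 124.7 t
Verifying the oxide balance working from each reported weight, per the basis as stated (sum by sum, the targets are met inside rounding margins):
  SrO: 398.6·0.7040 = 280.6 t (target 280.6 t)
  SiO2: 885.3·0.9950 + 633.3·0.6832 = 1314 t (target 1314 t)
  Na2O: 358.5·0.5875 + 633.3·0.1111 = 281.0 t (target 281.0 t)
  Al2O3: 885.3·0.003000 + 633.3·0.1927 = 124.7 t (target 124.7 t)
Glass mass check: Σ batch − LOI loss = 2000 t (the targets, summed, come to 2000 t; versus the stated basis of 2000 t — any gap is answer rounding).
Adding the batch up: Σ batch = 2276 t; loss to ignition Σ batch·LOI = 275.9 t; yield, glass over the total, = 87.88%.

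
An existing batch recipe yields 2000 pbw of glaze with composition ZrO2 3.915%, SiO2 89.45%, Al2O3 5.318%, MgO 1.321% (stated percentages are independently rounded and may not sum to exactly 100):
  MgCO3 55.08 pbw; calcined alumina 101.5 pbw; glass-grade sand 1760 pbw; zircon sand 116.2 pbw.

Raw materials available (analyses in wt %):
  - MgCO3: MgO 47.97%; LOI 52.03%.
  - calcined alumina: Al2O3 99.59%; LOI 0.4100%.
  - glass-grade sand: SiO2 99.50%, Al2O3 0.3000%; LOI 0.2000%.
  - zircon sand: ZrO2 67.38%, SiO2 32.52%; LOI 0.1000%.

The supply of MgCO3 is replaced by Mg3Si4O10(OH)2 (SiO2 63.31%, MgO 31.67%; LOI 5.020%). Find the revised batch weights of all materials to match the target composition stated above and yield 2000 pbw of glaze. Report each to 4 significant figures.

Revised batch per 2000 pbw glaze:
  Mg3Si4O10(OH)2: 83.42 pbw
  calcined alumina: 101.7 pbw
  glass-grade sand: 1707 pbw
  zircon sand: 116.2 pbw
Total batch = 2008 pbw; LOI loss = 8.135 pbw

Working values are displayed rounded to four significant digits in the printout — every computation runs at full precision in all steps. Every reported figure is rounded once only; derived quantities are carried using the weight values on 2000 pbw of glass at exact precision (yield, glass mass, totals, four oxide percentages, ignition loss) as set out in the problem or answer text.
Per-oxide target masses for 2000 pbw glaze:
  ZrO2: 3.915% × 2000 = 78.30 pbw
  SiO2: 89.45% × 2000 = 1789 pbw
  Al2O3: 5.318% × 2000 = 106.4 pbw
  MgO: 1.321% × 2000 = 26.42 pbw
Per-oxide balance check working from each reported weight, on the stated basis (summed amounts equal target values modulo rounding of the values):
  ZrO2: 116.2·0.6738 = 78.30 pbw (target 78.30 pbw)
  SiO2: 83.42·0.6331 + 1707·0.9950 + 116.2·0.3252 = 1789 pbw (target 1789 pbw)
  Al2O3: 101.7·0.9959 + 1707·0.003000 = 106.4 pbw (target 106.4 pbw)
  MgO: 83.42·0.3167 = 26.42 pbw (target 26.42 pbw)
Auditing the glass mass value: net batch after ignition = 2000 pbw (oxide target masses add up to 2000 pbw; versus the stated basis of 2000 pbw — gaps are rounding artifacts).
Whole-batch sum: Σ batch = 2008 pbw; ignition loss, Σ(batch × LOI) = 8.135 pbw; glass ÷ batch gives a yield of 99.59%.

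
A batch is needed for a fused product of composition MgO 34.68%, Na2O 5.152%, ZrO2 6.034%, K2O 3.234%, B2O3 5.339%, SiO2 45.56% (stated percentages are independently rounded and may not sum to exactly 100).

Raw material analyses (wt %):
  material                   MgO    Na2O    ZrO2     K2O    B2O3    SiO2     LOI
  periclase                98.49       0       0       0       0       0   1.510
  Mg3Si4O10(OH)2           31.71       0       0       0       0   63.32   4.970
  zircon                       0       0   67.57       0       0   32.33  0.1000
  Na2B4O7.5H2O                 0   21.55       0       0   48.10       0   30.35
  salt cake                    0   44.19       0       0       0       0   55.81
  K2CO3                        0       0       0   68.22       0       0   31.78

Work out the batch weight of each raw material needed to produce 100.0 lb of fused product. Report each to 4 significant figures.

Batch per 100.0 lb fused product:
  periclase: 13.51 lb
  Mg3Si4O10(OH)2: 67.39 lb
  zircon: 8.930 lb
  Na2B4O7.5H2O: 11.10 lb
  salt cake: 6.246 lb
  K2CO3: 4.741 lb
Total batch = 111.9 lb; LOI loss = 11.92 lb; yield = 89.35%

Each numeric step holds full float precision through every step — mid-chain values appear, rounded to four significant digits, at each printed step — every reported number is rounded only once; all derived quantities (yield, ignition loss, the six compositions, net glass mass, totals) are carried in full precision using the weight values per 100.0 lb of glass as set out in question or answer.
Target oxide masses per 100.0 lb fused product:
  MgO: 34.68% × 100.0 = 34.68 lb
  Na2O: 5.152% × 100.0 = 5.152 lb
  ZrO2: 6.034% × 100.0 = 6.034 lb
  K2O: 3.234% × 100.0 = 3.234 lb
  B2O3: 5.339% × 100.0 = 5.339 lb
  SiO2: 45.56% × 100.0 = 45.56 lb
Verifying the oxide balance given the weights on record, per the basis as stated (oxide sums agree with the targets within answer rounding):
  MgO: 13.51·0.9849 + 67.39·0.3171 = 34.68 lb (target 34.68 lb)
  Na2O: 11.10·0.2155 + 6.246·0.4419 = 5.152 lb (target 5.152 lb)
  ZrO2: 8.930·0.6757 = 6.034 lb (target 6.034 lb)
  K2O: 4.741·0.6822 = 3.234 lb (target 3.234 lb)
  B2O3: 11.10·0.4810 = 5.339 lb (target 5.339 lb)
  SiO2: 67.39·0.6332 + 8.930·0.3233 = 45.56 lb (target 45.56 lb)
Glass-mass sanity pass: batch Σ − ignition loss = 99.99 lb (the targets, summed, come to 100.0 lb; the stated basis being 100.0 lb — differing by rounding only).
Adding the batch up: Σ batch = 111.9 lb; Σ batch·LOI gives LOI loss = 11.92 lb; yield: glass divided by total = 89.35%.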